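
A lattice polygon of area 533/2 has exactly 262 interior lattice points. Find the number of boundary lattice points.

11

Pick's theorem gives A = I + B/2 − 1, so B = 2(A − I + 1) = 2(533/2 − 262 + 1) = 11.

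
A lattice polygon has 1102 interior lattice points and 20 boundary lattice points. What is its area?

1111

Pick's theorem states A = I + B/2 − 1, so A = 1102 + 20/2 − 1 = 1111.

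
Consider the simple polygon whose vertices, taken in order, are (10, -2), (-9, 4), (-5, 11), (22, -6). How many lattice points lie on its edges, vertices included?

Along each edge there are gcd(|Δx|,|Δy|)+1 lattice points, so counting each shared vertex once the boundary has gcd(19,6) + gcd(4,7) + gcd(27,17) + gcd(12,4) = 1+1+1+4 = 7.

7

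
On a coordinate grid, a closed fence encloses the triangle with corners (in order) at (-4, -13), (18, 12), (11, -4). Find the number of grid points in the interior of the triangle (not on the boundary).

87

The shoelace formula gives twice the area as |((-4)·12 − 18·(-13)) + (18·(-4) − 11·12) + (11·(-13) − (-4)·(-4))| = 177, so the area is 177/2.
The number of boundary lattice points is Σ gcd(|Δx|,|Δy|) = gcd(22,25) + gcd(7,16) + gcd(15,9) = 1+1+3 = 5.
By Pick's theorem A = I + B/2 − 1, so I = 177/2 − 5/2 + 1 = 87.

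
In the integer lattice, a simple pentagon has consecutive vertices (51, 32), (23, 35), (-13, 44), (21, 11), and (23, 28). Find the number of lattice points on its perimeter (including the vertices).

Along each edge there are gcd(|Δx|,|Δy|)+1 lattice points, so counting each shared vertex once the boundary has gcd(28,3) + gcd(36,9) + gcd(34,33) + gcd(2,17) + gcd(28,4) = 1+9+1+1+4 = 16.

16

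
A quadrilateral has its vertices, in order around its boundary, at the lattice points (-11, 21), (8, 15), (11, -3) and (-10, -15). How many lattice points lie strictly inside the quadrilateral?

543

By the shoelace formula, twice the signed area is |[(-11)·15 − 8·21] + [8·(-3) − 11·15] + [11·(-15) − (-10)·(-3)] + [(-10)·21 − (-11)·(-15)]| = 1092, so the area is 546.
The number of boundary lattice points is Σ gcd(|Δx|,|Δy|) = gcd(19,6) + gcd(3,18) + gcd(21,12) + gcd(1,36) = 1+3+3+1 = 8.
By Pick's theorem A = I + B/2 − 1, so I = 546 − 8/2 + 1 = 543.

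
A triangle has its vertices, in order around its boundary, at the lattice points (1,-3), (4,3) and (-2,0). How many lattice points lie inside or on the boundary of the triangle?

Using the shoelace formula, 2A = |(1·3 − 4·(-3)) + (4·0 − (-2)·3) + ((-2)·(-3) − 1·0)| = 27, so the area is 27/2.
The number of boundary lattice points is Σ gcd(|Δx|,|Δy|) = gcd(3,6) + gcd(6,3) + gcd(3,3) = 3+3+3 = 9.
Pick's theorem gives I = A − B/2 + 1 = 27/2 − 9/2 + 1 = 10, so the closed region contains I + B = 10 + 9 = 19 lattice points.

19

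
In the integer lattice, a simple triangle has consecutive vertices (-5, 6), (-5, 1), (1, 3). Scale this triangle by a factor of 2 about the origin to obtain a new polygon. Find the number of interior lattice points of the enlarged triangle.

Using the shoelace formula, 2A = |[(-5)·1 − (-5)·6] + [(-5)·3 − 1·1] + [1·6 − (-5)·3]| = 30, so the area is 15.
The number of boundary lattice points is Σ gcd(|Δx|,|Δy|) = gcd(0,5) + gcd(6,2) + gcd(6,3) = 5+2+3 = 10.
Scaling by 2 multiplies the area by 2² = 4 (so the new area is 60) and multiplies the boundary lattice-point count by 2, giving 20.
By Pick's theorem, the interior count of the dilated polygon is 60 − 20/2 + 1 = 51.

51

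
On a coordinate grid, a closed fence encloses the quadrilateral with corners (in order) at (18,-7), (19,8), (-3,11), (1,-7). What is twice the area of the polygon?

By the shoelace formula, twice the signed area is |[18·8 − 19·(-7)] + [19·11 − (-3)·8] + [(-3)·(-7) − 1·11] + [1·(-7) − 18·(-7)]| = 639, so the area is 319.5.

639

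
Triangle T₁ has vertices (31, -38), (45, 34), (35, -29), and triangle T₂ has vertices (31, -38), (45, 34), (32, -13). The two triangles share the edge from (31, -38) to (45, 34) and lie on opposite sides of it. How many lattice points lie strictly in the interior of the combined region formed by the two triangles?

The union is the simple quadrilateral with vertices (31, -38), (35, -29), (45, 34), (32, -13) in order.
Using the shoelace formula, 2A = |[31·(-29) − 35·(-38)] + [35·34 − 45·(-29)] + [45·(-13) − 32·34] + [32·(-38) − 31·(-13)]| = 440, so the area is 220.
The number of boundary lattice points is Σ gcd(|Δx|,|Δy|) = gcd(4,9) + gcd(10,63) + gcd(13,47) + gcd(1,25) = 1+1+1+1 = 4.
By Pick's theorem I = A − B/2 + 1 = 220 − 4/2 + 1 = 219.

219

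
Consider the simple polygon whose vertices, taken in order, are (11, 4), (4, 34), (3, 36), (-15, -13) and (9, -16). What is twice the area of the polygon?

1470

Using the shoelace formula, 2A = |[11·34 − 4·4] + [4·36 − 3·34] + [3·(-13) − (-15)·36] + [(-15)·(-16) − 9·(-13)] + [9·4 − 11·(-16)]| = 1470, so the area is 735.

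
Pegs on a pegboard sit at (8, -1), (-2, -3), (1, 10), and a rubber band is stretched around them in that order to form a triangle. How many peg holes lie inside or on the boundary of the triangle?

By the shoelace formula, twice the signed area is |(8·(-3) − (-2)·(-1)) + ((-2)·10 − 1·(-3)) + (1·(-1) − 8·10)| = 124, so the area is 62.
The number of boundary lattice points is Σ gcd(|Δx|,|Δy|) = gcd(10,2) + gcd(3,13) + gcd(7,11) = 2+1+1 = 4.
Pick's theorem gives I = A − B/2 + 1 = 62 − 4/2 + 1 = 61, so the closed region contains I + B = 61 + 4 = 65 lattice points.

65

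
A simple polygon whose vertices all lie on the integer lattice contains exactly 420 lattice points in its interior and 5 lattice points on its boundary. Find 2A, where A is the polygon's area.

843

By Pick's theorem, A = I + B/2 − 1 = 420 + 5/2 − 1 = 843/2.
Hence 2A = 843.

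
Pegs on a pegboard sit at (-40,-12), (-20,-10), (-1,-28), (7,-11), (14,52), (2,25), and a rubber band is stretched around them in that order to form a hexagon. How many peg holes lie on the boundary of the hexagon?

Summing gcd(|Δx|,|Δy|) over the edges gives the boundary count: gcd(20,2) + gcd(19,18) + gcd(8,17) + gcd(7,63) + gcd(12,27) + gcd(42,37) = 2+1+1+7+3+1 = 15.

15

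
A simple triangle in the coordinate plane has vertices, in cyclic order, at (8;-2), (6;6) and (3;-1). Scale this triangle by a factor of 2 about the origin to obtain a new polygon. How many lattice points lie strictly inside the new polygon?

Using the shoelace formula, 2A = |[8·6 − 6·(-2)] + [6·(-1) − 3·6] + [3·(-2) − 8·(-1)]| = 38, so the area is 19.
The number of boundary lattice points is Σ gcd(|Δx|,|Δy|) = gcd(2,8) + gcd(3,7) + gcd(5,1) = 2+1+1 = 4.
Scaling by 2 multiplies the area by 2² = 4 (so the new area is 76) and multiplies the boundary lattice-point count by 2, giving 8.
By Pick's theorem, the interior count of the dilated polygon is 76 − 8/2 + 1 = 73.

73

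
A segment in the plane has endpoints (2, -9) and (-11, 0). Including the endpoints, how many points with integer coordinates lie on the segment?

The number of lattice points on a segment between lattice points is gcd(|Δx|,|Δy|) + 1 = gcd(13,9) + 1 = 1 + 1 = 2.

2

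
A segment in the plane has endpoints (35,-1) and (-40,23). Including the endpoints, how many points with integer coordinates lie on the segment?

4

The number of lattice points on a segment between lattice points is gcd(|Δx|,|Δy|) + 1 = gcd(75,24) + 1 = 3 + 1 = 4.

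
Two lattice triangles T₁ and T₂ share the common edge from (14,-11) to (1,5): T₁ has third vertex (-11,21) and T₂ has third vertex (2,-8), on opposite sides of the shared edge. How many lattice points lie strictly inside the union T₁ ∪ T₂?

81

The union is the simple quadrilateral with vertices (14,-11), (-11,21), (1,5), (2,-8) in order.
Using the shoelace formula, 2A = |(14·21 − (-11)·(-11)) + ((-11)·5 − 1·21) + (1·(-8) − 2·5) + (2·(-11) − 14·(-8))| = 169, so the area is 84.5.
Along each edge there are gcd(|Δx|,|Δy|)+1 lattice points, so counting each shared vertex once the boundary has gcd(25,32) + gcd(12,16) + gcd(1,13) + gcd(12,3) = 1+4+1+3 = 9.
By Pick's theorem I = A − B/2 + 1 = 84.5 − 9/2 + 1 = 81.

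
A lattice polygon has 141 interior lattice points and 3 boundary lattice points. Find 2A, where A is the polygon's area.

By Pick's theorem, A = I + B/2 − 1 = 141 + 3/2 − 1 = 283/2.
Hence 2A = 283.

283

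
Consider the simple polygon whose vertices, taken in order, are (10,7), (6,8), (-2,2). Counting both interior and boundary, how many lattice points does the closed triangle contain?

19

By the shoelace formula, twice the signed area is |(10·8 − 6·7) + (6·2 − (-2)·8) + ((-2)·7 − 10·2)| = 32, so the area is 16.
Along each edge there are gcd(|Δx|,|Δy|)+1 lattice points, so counting each shared vertex once the boundary has gcd(4,1) + gcd(8,6) + gcd(12,5) = 1+2+1 = 4.
Pick's theorem gives I = A − B/2 + 1 = 16 − 4/2 + 1 = 15, so the closed region contains I + B = 15 + 4 = 19 lattice points.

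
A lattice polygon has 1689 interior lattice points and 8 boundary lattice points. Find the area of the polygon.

1692

Pick's theorem states A = I + B/2 − 1, so A = 1689 + 8/2 − 1 = 1692.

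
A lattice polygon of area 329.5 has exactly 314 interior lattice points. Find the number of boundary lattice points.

33

Pick's theorem gives A = I + B/2 − 1, so B = 2(A − I + 1) = 2(329.5 − 314 + 1) = 33.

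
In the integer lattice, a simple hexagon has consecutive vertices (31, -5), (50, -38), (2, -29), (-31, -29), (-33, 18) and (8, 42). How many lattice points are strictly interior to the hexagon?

3804

By the shoelace formula, twice the signed area is |(31·(-38) − 50·(-5)) + (50·(-29) − 2·(-38)) + (2·(-29) − (-31)·(-29)) + ((-31)·18 − (-33)·(-29)) + ((-33)·42 − 8·18) + (8·(-5) − 31·42)| = 7646, so the area is 3823.
The number of boundary lattice points is Σ gcd(|Δx|,|Δy|) = gcd(19,33) + gcd(48,9) + gcd(33,0) + gcd(2,47) + gcd(41,24) + gcd(23,47) = 1+3+33+1+1+1 = 40.
Pick's theorem gives I = A − B/2 + 1 = 3823 − 40/2 + 1 = 3804.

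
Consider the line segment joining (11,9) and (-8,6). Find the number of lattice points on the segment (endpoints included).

The number of lattice points on a segment between lattice points is gcd(|Δx|,|Δy|) + 1 = gcd(19,3) + 1 = 1 + 1 = 2.

2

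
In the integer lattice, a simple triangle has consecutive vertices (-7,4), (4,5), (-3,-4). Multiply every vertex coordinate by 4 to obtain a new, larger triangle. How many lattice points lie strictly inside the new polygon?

725

By the shoelace formula, twice the signed area is |((-7)·5 − 4·4) + (4·(-4) − (-3)·5) + ((-3)·4 − (-7)·(-4))| = 92, so the area is 46.
Summing gcd(|Δx|,|Δy|) over the edges gives the boundary count: gcd(11,1) + gcd(7,9) + gcd(4,8) = 1+1+4 = 6.
Scaling by 4 multiplies the area by 4² = 16 (so the new area is 736) and multiplies the boundary lattice-point count by 4, giving 24.
By Pick's theorem, the interior count of the dilated polygon is 736 − 24/2 + 1 = 725.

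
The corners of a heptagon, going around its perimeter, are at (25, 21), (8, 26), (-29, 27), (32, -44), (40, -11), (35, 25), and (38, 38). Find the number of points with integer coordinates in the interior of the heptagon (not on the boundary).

Using the shoelace formula, 2A = |[25·26 − 8·21] + [8·27 − (-29)·26] + [(-29)·(-44) − 32·27] + [32·(-11) − 40·(-44)] + [40·25 − 35·(-11)] + [35·38 − 38·25] + [38·21 − 25·38]| = 4885, so the area is 2442.5.
Summing gcd(|Δx|,|Δy|) over the edges gives the boundary count: gcd(17,5) + gcd(37,1) + gcd(61,71) + gcd(8,33) + gcd(5,36) + gcd(3,13) + gcd(13,17) = 1+1+1+1+1+1+1 = 7.
Pick's theorem gives I = A − B/2 + 1 = 2442.5 − 7/2 + 1 = 2440.

2440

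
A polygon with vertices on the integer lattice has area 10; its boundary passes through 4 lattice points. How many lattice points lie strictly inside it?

Pick's theorem A = I + B/2 − 1 rearranges to I = A − B/2 + 1 = 10 − 4/2 + 1 = 9.

9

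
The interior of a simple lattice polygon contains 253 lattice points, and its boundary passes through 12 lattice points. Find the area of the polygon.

By Pick's theorem, A = I + B/2 − 1 = 253 + 12/2 − 1 = 258.

258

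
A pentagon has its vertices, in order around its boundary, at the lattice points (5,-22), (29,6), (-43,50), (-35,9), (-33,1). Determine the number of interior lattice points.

Using the shoelace formula, 2A = |[5·6 − 29·(-22)] + [29·50 − (-43)·6] + [(-43)·9 − (-35)·50] + [(-35)·1 − (-33)·9] + [(-33)·(-22) − 5·1]| = 4722, so the area is 2361.
The number of boundary lattice points is Σ gcd(|Δx|,|Δy|) = gcd(24,28) + gcd(72,44) + gcd(8,41) + gcd(2,8) + gcd(38,23) = 4+4+1+2+1 = 12.
Pick's theorem gives I = A − B/2 + 1 = 2361 − 12/2 + 1 = 2356.

2356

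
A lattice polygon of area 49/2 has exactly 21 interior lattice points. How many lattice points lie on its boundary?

9

Pick's theorem gives A = I + B/2 − 1, so B = 2(A − I + 1) = 2(49/2 − 21 + 1) = 9.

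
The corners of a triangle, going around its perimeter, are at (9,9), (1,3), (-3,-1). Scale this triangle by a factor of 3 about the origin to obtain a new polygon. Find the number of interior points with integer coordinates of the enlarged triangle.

By the shoelace formula, twice the signed area is |[9·3 − 1·9] + [1·(-1) − (-3)·3] + [(-3)·9 − 9·(-1)]| = 8, so the area is 4.
Along each edge there are gcd(|Δx|,|Δy|)+1 lattice points, so counting each shared vertex once the boundary has gcd(8,6) + gcd(4,4) + gcd(12,10) = 2+4+2 = 8.
Scaling by 3 multiplies the area by 3² = 9 (so the new area is 36) and multiplies the boundary lattice-point count by 3, giving 24.
By Pick's theorem, the interior count of the dilated polygon is 36 − 24/2 + 1 = 25.

25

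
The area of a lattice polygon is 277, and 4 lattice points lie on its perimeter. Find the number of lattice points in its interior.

From Pick's theorem, I = A − B/2 + 1 = 277 − 4/2 + 1 = 276.

276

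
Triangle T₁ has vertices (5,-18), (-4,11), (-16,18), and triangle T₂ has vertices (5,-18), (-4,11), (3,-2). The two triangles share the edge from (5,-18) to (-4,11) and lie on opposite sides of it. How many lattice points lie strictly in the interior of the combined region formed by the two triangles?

183

The union is the simple quadrilateral with vertices (5,-18), (-16,18), (-4,11), (3,-2) in order.
By the shoelace formula, twice the signed area is |[5·18 − (-16)·(-18)] + [(-16)·11 − (-4)·18] + [(-4)·(-2) − 3·11] + [3·(-18) − 5·(-2)]| = 371, so the area is 371/2.
Along each edge there are gcd(|Δx|,|Δy|)+1 lattice points, so counting each shared vertex once the boundary has gcd(21,36) + gcd(12,7) + gcd(7,13) + gcd(2,16) = 3+1+1+2 = 7.
By Pick's theorem I = A − B/2 + 1 = 371/2 − 7/2 + 1 = 183.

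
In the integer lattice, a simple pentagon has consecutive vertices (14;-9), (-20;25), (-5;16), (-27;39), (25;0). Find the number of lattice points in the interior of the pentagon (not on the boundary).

469

The shoelace formula gives twice the area as |(14·25 − (-20)·(-9)) + ((-20)·16 − (-5)·25) + ((-5)·39 − (-27)·16) + ((-27)·0 − 25·39) + (25·(-9) − 14·0)| = 988, so the area is 494.
The number of boundary lattice points is Σ gcd(|Δx|,|Δy|) = gcd(34,34) + gcd(15,9) + gcd(22,23) + gcd(52,39) + gcd(11,9) = 34+3+1+13+1 = 52.
Pick's theorem gives I = A − B/2 + 1 = 494 − 52/2 + 1 = 469.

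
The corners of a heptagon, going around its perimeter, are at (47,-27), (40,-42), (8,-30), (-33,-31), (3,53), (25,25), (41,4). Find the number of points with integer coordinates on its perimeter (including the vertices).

22

Along each edge there are gcd(|Δx|,|Δy|)+1 lattice points, so counting each shared vertex once the boundary has gcd(7,15) + gcd(32,12) + gcd(41,1) + gcd(36,84) + gcd(22,28) + gcd(16,21) + gcd(6,31) = 1+4+1+12+2+1+1 = 22.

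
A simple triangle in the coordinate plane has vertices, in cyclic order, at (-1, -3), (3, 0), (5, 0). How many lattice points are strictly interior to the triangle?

1

The shoelace formula gives twice the area as |[(-1)·0 − 3·(-3)] + [3·0 − 5·0] + [5·(-3) − (-1)·0]| = 6, so the area is 3.
Along each edge there are gcd(|Δx|,|Δy|)+1 lattice points, so counting each shared vertex once the boundary has gcd(4,3) + gcd(2,0) + gcd(6,3) = 1+2+3 = 6.
By Pick's theorem A = I + B/2 − 1, so I = 3 − 6/2 + 1 = 1.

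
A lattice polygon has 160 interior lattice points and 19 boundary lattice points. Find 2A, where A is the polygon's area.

337

Pick's theorem states A = I + B/2 − 1, so A = 160 + 19/2 − 1 = 337/2.
Hence 2A = 337.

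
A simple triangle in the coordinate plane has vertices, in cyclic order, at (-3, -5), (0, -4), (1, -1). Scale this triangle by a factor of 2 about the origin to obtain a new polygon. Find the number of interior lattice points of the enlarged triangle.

11

The shoelace formula gives twice the area as |((-3)·(-4) − 0·(-5)) + (0·(-1) − 1·(-4)) + (1·(-5) − (-3)·(-1))| = 8, so the area is 4.
Summing gcd(|Δx|,|Δy|) over the edges gives the boundary count: gcd(3,1) + gcd(1,3) + gcd(4,4) = 1+1+4 = 6.
Scaling by 2 multiplies the area by 2² = 4 (so the new area is 16) and multiplies the boundary lattice-point count by 2, giving 12.
By Pick's theorem, the interior count of the dilated polygon is 16 − 12/2 + 1 = 11.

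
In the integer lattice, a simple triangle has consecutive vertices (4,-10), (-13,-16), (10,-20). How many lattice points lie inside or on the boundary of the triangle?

By the shoelace formula, twice the signed area is |[4·(-16) − (-13)·(-10)] + [(-13)·(-20) − 10·(-16)] + [10·(-10) − 4·(-20)]| = 206, so the area is 103.
Summing gcd(|Δx|,|Δy|) over the edges gives the boundary count: gcd(17,6) + gcd(23,4) + gcd(6,10) = 1+1+2 = 4.
Pick's theorem gives I = A − B/2 + 1 = 103 − 4/2 + 1 = 102, so the closed region contains I + B = 102 + 4 = 106 lattice points.

106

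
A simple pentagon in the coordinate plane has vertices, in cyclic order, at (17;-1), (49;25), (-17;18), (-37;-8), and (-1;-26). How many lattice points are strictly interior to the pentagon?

Using the shoelace formula, 2A = |[17·25 − 49·(-1)] + [49·18 − (-17)·25] + [(-17)·(-8) − (-37)·18] + [(-37)·(-26) − (-1)·(-8)] + [(-1)·(-1) − 17·(-26)]| = 3980, so the area is 1990.
Summing gcd(|Δx|,|Δy|) over the edges gives the boundary count: gcd(32,26) + gcd(66,7) + gcd(20,26) + gcd(36,18) + gcd(18,25) = 2+1+2+18+1 = 24.
Pick's theorem gives I = A − B/2 + 1 = 1990 − 24/2 + 1 = 1979.

1979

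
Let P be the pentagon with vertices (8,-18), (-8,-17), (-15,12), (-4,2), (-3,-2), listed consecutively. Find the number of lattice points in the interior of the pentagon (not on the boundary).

263

Using the shoelace formula, 2A = |(8·(-17) − (-8)·(-18)) + ((-8)·12 − (-15)·(-17)) + ((-15)·2 − (-4)·12) + ((-4)·(-2) − (-3)·2) + ((-3)·(-18) − 8·(-2))| = 529, so the area is 529/2.
Along each edge there are gcd(|Δx|,|Δy|)+1 lattice points, so counting each shared vertex once the boundary has gcd(16,1) + gcd(7,29) + gcd(11,10) + gcd(1,4) + gcd(11,16) = 1+1+1+1+1 = 5.
Pick's theorem gives I = A − B/2 + 1 = 529/2 − 5/2 + 1 = 263.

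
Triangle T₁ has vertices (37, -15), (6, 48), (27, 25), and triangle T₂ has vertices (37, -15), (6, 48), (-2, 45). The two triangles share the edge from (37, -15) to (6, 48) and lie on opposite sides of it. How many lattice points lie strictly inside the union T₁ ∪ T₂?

597

The union is the simple quadrilateral with vertices (37, -15), (27, 25), (6, 48), (-2, 45) in order.
By the shoelace formula, twice the signed area is |[37·25 − 27·(-15)] + [27·48 − 6·25] + [6·45 − (-2)·48] + [(-2)·(-15) − 37·45]| = 1207, so the area is 603.5.
Along each edge there are gcd(|Δx|,|Δy|)+1 lattice points, so counting each shared vertex once the boundary has gcd(10,40) + gcd(21,23) + gcd(8,3) + gcd(39,60) = 10+1+1+3 = 15.
By Pick's theorem I = A − B/2 + 1 = 603.5 − 15/2 + 1 = 597.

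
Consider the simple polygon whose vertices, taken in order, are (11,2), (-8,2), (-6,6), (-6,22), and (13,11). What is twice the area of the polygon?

Using the shoelace formula, 2A = |[11·2 − (-8)·2] + [(-8)·6 − (-6)·2] + [(-6)·22 − (-6)·6] + [(-6)·11 − 13·22] + [13·2 − 11·11]| = 541, so the area is 541/2.

541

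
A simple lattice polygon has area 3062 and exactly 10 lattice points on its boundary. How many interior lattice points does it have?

3058

From Pick's theorem, I = A − B/2 + 1 = 3062 − 10/2 + 1 = 3058.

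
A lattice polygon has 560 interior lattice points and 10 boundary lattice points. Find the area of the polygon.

By Pick's theorem, A = I + B/2 − 1 = 560 + 10/2 − 1 = 564.

564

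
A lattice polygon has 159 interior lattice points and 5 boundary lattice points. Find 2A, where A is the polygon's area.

By Pick's theorem, A = I + B/2 − 1 = 159 + 5/2 − 1 = 321/2.
Hence 2A = 321.

321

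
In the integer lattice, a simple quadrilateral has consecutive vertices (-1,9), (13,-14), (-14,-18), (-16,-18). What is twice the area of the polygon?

Using the shoelace formula, 2A = |[(-1)·(-14) − 13·9] + [13·(-18) − (-14)·(-14)] + [(-14)·(-18) − (-16)·(-18)] + [(-16)·9 − (-1)·(-18)]| = 731, so the area is 365.5.

731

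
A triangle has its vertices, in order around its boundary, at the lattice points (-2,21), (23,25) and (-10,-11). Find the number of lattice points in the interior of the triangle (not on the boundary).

379

The shoelace formula gives twice the area as |[(-2)·25 − 23·21] + [23·(-11) − (-10)·25] + [(-10)·21 − (-2)·(-11)]| = 768, so the area is 384.
The number of boundary lattice points is Σ gcd(|Δx|,|Δy|) = gcd(25,4) + gcd(33,36) + gcd(8,32) = 1+3+8 = 12.
Pick's theorem gives I = A − B/2 + 1 = 384 − 12/2 + 1 = 379.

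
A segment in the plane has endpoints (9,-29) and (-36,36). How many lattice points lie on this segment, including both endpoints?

6

The number of lattice points on a segment between lattice points is gcd(|Δx|,|Δy|) + 1 = gcd(45,65) + 1 = 5 + 1 = 6.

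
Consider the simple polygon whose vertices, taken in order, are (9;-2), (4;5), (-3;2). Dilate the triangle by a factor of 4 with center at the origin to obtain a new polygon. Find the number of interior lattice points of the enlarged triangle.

501

Using the shoelace formula, 2A = |[9·5 − 4·(-2)] + [4·2 − (-3)·5] + [(-3)·(-2) − 9·2]| = 64, so the area is 32.
Along each edge there are gcd(|Δx|,|Δy|)+1 lattice points, so counting each shared vertex once the boundary has gcd(5,7) + gcd(7,3) + gcd(12,4) = 1+1+4 = 6.
Scaling by 4 multiplies the area by 4² = 16 (so the new area is 512) and multiplies the boundary lattice-point count by 4, giving 24.
By Pick's theorem, the interior count of the dilated polygon is 512 − 24/2 + 1 = 501.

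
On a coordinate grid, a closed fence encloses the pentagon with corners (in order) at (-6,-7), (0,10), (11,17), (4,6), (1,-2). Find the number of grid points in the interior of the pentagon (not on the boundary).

101

The shoelace formula gives twice the area as |((-6)·10 − 0·(-7)) + (0·17 − 11·10) + (11·6 − 4·17) + (4·(-2) − 1·6) + (1·(-7) − (-6)·(-2))| = 205, so the area is 205/2.
Along each edge there are gcd(|Δx|,|Δy|)+1 lattice points, so counting each shared vertex once the boundary has gcd(6,17) + gcd(11,7) + gcd(7,11) + gcd(3,8) + gcd(7,5) = 1+1+1+1+1 = 5.
By Pick's theorem A = I + B/2 − 1, so I = 205/2 − 5/2 + 1 = 101.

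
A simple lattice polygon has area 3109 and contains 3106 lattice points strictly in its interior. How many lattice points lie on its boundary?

8

Pick's theorem gives A = I + B/2 − 1, so B = 2(A − I + 1) = 2(3109 − 3106 + 1) = 8.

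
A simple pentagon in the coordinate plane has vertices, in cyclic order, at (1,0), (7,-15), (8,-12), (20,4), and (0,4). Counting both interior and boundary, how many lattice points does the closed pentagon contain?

Using the shoelace formula, 2A = |(1·(-15) − 7·0) + (7·(-12) − 8·(-15)) + (8·4 − 20·(-12)) + (20·4 − 0·4) + (0·0 − 1·4)| = 369, so the area is 184.5.
Along each edge there are gcd(|Δx|,|Δy|)+1 lattice points, so counting each shared vertex once the boundary has gcd(6,15) + gcd(1,3) + gcd(12,16) + gcd(20,0) + gcd(1,4) = 3+1+4+20+1 = 29.
Pick's theorem gives I = A − B/2 + 1 = 184.5 − 29/2 + 1 = 171, so the closed region contains I + B = 171 + 29 = 200 lattice points.

200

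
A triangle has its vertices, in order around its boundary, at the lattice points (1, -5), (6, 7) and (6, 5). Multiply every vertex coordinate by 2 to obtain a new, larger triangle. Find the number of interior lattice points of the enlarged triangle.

By the shoelace formula, twice the signed area is |[1·7 − 6·(-5)] + [6·5 − 6·7] + [6·(-5) − 1·5]| = 10, so the area is 5.
The number of boundary lattice points is Σ gcd(|Δx|,|Δy|) = gcd(5,12) + gcd(0,2) + gcd(5,10) = 1+2+5 = 8.
Scaling by 2 multiplies the area by 2² = 4 (so the new area is 20) and multiplies the boundary lattice-point count by 2, giving 16.
By Pick's theorem, the interior count of the dilated polygon is 20 − 16/2 + 1 = 13.

13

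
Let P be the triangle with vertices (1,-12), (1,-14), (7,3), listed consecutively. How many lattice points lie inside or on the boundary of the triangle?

The shoelace formula gives twice the area as |(1·(-14) − 1·(-12)) + (1·3 − 7·(-14)) + (7·(-12) − 1·3)| = 12, so the area is 6.
Along each edge there are gcd(|Δx|,|Δy|)+1 lattice points, so counting each shared vertex once the boundary has gcd(0,2) + gcd(6,17) + gcd(6,15) = 2+1+3 = 6.
Pick's theorem gives I = A − B/2 + 1 = 6 − 6/2 + 1 = 4, so the closed region contains I + B = 4 + 6 = 10 lattice points.

10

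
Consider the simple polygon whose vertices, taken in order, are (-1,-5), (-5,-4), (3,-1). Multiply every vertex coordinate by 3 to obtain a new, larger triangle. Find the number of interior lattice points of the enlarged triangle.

The shoelace formula gives twice the area as |((-1)·(-4) − (-5)·(-5)) + ((-5)·(-1) − 3·(-4)) + (3·(-5) − (-1)·(-1))| = 20, so the area is 10.
The number of boundary lattice points is Σ gcd(|Δx|,|Δy|) = gcd(4,1) + gcd(8,3) + gcd(4,4) = 1+1+4 = 6.
Scaling by 3 multiplies the area by 3² = 9 (so the new area is 90) and multiplies the boundary lattice-point count by 3, giving 18.
By Pick's theorem, the interior count of the dilated polygon is 90 − 18/2 + 1 = 82.

82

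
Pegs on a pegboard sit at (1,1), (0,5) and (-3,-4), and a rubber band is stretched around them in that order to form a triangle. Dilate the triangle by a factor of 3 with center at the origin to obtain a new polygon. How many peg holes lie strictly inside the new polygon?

The shoelace formula gives twice the area as |(1·5 − 0·1) + (0·(-4) − (-3)·5) + ((-3)·1 − 1·(-4))| = 21, so the area is 21/2.
The number of boundary lattice points is Σ gcd(|Δx|,|Δy|) = gcd(1,4) + gcd(3,9) + gcd(4,5) = 1+3+1 = 5.
Scaling by 3 multiplies the area by 3² = 9 (so the new area is 189/2) and multiplies the boundary lattice-point count by 3, giving 15.
By Pick's theorem, the interior count of the dilated polygon is 189/2 − 15/2 + 1 = 88.

88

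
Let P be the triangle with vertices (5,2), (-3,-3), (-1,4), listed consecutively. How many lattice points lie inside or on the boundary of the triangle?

By the shoelace formula, twice the signed area is |(5·(-3) − (-3)·2) + ((-3)·4 − (-1)·(-3)) + ((-1)·2 − 5·4)| = 46, so the area is 23.
Along each edge there are gcd(|Δx|,|Δy|)+1 lattice points, so counting each shared vertex once the boundary has gcd(8,5) + gcd(2,7) + gcd(6,2) = 1+1+2 = 4.
Pick's theorem gives I = A − B/2 + 1 = 23 − 4/2 + 1 = 22, so the closed region contains I + B = 22 + 4 = 26 lattice points.

26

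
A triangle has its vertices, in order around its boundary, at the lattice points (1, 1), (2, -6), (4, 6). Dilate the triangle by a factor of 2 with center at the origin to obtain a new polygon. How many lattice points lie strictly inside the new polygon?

49

By the shoelace formula, twice the signed area is |[1·(-6) − 2·1] + [2·6 − 4·(-6)] + [4·1 − 1·6]| = 26, so the area is 13.
The number of boundary lattice points is Σ gcd(|Δx|,|Δy|) = gcd(1,7) + gcd(2,12) + gcd(3,5) = 1+2+1 = 4.
Scaling by 2 multiplies the area by 2² = 4 (so the new area is 52) and multiplies the boundary lattice-point count by 2, giving 8.
By Pick's theorem, the interior count of the dilated polygon is 52 − 8/2 + 1 = 49.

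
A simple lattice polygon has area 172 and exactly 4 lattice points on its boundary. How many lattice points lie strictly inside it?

From Pick's theorem, I = A − B/2 + 1 = 172 − 4/2 + 1 = 171.

171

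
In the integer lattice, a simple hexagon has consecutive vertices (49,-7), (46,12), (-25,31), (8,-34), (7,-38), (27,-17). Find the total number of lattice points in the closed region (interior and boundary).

2366

The shoelace formula gives twice the area as |(49·12 − 46·(-7)) + (46·31 − (-25)·12) + ((-25)·(-34) − 8·31) + (8·(-38) − 7·(-34)) + (7·(-17) − 27·(-38)) + (27·(-7) − 49·(-17))| = 4723, so the area is 2361.5.
Summing gcd(|Δx|,|Δy|) over the edges gives the boundary count: gcd(3,19) + gcd(71,19) + gcd(33,65) + gcd(1,4) + gcd(20,21) + gcd(22,10) = 1+1+1+1+1+2 = 7.
Pick's theorem gives I = A − B/2 + 1 = 2361.5 − 7/2 + 1 = 2359, so the closed region contains I + B = 2359 + 7 = 2366 lattice points.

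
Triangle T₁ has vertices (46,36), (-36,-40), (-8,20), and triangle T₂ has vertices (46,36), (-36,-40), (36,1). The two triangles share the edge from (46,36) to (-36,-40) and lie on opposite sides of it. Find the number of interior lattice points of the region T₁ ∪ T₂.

2446

The union is the simple quadrilateral with vertices (46,36), (-8,20), (-36,-40), (36,1) in order.
Using the shoelace formula, 2A = |(46·20 − (-8)·36) + ((-8)·(-40) − (-36)·20) + ((-36)·1 − 36·(-40)) + (36·36 − 46·1)| = 4902, so the area is 2451.
Summing gcd(|Δx|,|Δy|) over the edges gives the boundary count: gcd(54,16) + gcd(28,60) + gcd(72,41) + gcd(10,35) = 2+4+1+5 = 12.
By Pick's theorem I = A − B/2 + 1 = 2451 − 12/2 + 1 = 2446.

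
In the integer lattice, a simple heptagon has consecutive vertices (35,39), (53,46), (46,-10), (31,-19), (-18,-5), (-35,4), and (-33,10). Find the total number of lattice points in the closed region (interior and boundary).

Using the shoelace formula, 2A = |[35·46 − 53·39] + [53·(-10) − 46·46] + [46·(-19) − 31·(-10)] + [31·(-5) − (-18)·(-19)] + [(-18)·4 − (-35)·(-5)] + [(-35)·10 − (-33)·4] + [(-33)·39 − 35·10]| = 6266, so the area is 3133.
The number of boundary lattice points is Σ gcd(|Δx|,|Δy|) = gcd(18,7) + gcd(7,56) + gcd(15,9) + gcd(49,14) + gcd(17,9) + gcd(2,6) + gcd(68,29) = 1+7+3+7+1+2+1 = 22.
Pick's theorem gives I = A − B/2 + 1 = 3133 − 22/2 + 1 = 3123, so the closed region contains I + B = 3123 + 22 = 3145 lattice points.

3145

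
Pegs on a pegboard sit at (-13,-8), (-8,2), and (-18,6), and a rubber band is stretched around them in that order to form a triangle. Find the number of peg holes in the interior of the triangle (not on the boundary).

By the shoelace formula, twice the signed area is |((-13)·2 − (-8)·(-8)) + ((-8)·6 − (-18)·2) + ((-18)·(-8) − (-13)·6)| = 120, so the area is 60.
Along each edge there are gcd(|Δx|,|Δy|)+1 lattice points, so counting each shared vertex once the boundary has gcd(5,10) + gcd(10,4) + gcd(5,14) = 5+2+1 = 8.
Pick's theorem gives I = A − B/2 + 1 = 60 − 8/2 + 1 = 57.

57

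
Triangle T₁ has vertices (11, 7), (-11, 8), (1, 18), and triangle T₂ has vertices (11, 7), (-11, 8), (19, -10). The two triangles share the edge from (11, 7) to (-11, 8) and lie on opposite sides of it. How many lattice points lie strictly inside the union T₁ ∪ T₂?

295

The union is the simple quadrilateral with vertices (11, 7), (1, 18), (-11, 8), (19, -10) in order.
Using the shoelace formula, 2A = |[11·18 − 1·7] + [1·8 − (-11)·18] + [(-11)·(-10) − 19·8] + [19·7 − 11·(-10)]| = 598, so the area is 299.
The number of boundary lattice points is Σ gcd(|Δx|,|Δy|) = gcd(10,11) + gcd(12,10) + gcd(30,18) + gcd(8,17) = 1+2+6+1 = 10.
By Pick's theorem I = A − B/2 + 1 = 299 − 10/2 + 1 = 295.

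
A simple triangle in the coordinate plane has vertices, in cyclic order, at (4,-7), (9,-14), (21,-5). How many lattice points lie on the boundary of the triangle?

The number of boundary lattice points is Σ gcd(|Δx|,|Δy|) = gcd(5,7) + gcd(12,9) + gcd(17,2) = 1+3+1 = 5.

5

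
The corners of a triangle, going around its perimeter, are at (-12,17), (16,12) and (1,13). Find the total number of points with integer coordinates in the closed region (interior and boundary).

Using the shoelace formula, 2A = |((-12)·12 − 16·17) + (16·13 − 1·12) + (1·17 − (-12)·13)| = 47, so the area is 23.5.
Summing gcd(|Δx|,|Δy|) over the edges gives the boundary count: gcd(28,5) + gcd(15,1) + gcd(13,4) = 1+1+1 = 3.
Pick's theorem gives I = A − B/2 + 1 = 23.5 − 3/2 + 1 = 23, so the closed region contains I + B = 23 + 3 = 26 lattice points.

26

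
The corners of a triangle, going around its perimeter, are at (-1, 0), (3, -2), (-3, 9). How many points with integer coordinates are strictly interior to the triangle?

The shoelace formula gives twice the area as |[(-1)·(-2) − 3·0] + [3·9 − (-3)·(-2)] + [(-3)·0 − (-1)·9]| = 32, so the area is 16.
The number of boundary lattice points is Σ gcd(|Δx|,|Δy|) = gcd(4,2) + gcd(6,11) + gcd(2,9) = 2+1+1 = 4.
By Pick's theorem A = I + B/2 − 1, so I = 16 − 4/2 + 1 = 15.

15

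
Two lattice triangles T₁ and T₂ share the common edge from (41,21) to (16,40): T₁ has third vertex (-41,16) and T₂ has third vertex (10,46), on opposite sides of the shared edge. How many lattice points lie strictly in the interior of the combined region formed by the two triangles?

The union is the simple quadrilateral with vertices (41,21), (-41,16), (16,40), (10,46) in order.
The shoelace formula gives twice the area as |[41·16 − (-41)·21] + [(-41)·40 − 16·16] + [16·46 − 10·40] + [10·21 − 41·46]| = 1719, so the area is 1719/2.
The number of boundary lattice points is Σ gcd(|Δx|,|Δy|) = gcd(82,5) + gcd(57,24) + gcd(6,6) + gcd(31,25) = 1+3+6+1 = 11.
By Pick's theorem I = A − B/2 + 1 = 1719/2 − 11/2 + 1 = 855.

855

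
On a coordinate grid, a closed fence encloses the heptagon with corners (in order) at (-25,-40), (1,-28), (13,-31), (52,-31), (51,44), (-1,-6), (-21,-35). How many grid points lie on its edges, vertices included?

Along each edge there are gcd(|Δx|,|Δy|)+1 lattice points, so counting each shared vertex once the boundary has gcd(26,12) + gcd(12,3) + gcd(39,0) + gcd(1,75) + gcd(52,50) + gcd(20,29) + gcd(4,5) = 2+3+39+1+2+1+1 = 49.

49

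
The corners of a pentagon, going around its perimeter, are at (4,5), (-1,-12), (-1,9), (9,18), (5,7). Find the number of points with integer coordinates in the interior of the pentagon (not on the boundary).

85

By the shoelace formula, twice the signed area is |[4·(-12) − (-1)·5] + [(-1)·9 − (-1)·(-12)] + [(-1)·18 − 9·9] + [9·7 − 5·18] + [5·5 − 4·7]| = 193, so the area is 96.5.
The number of boundary lattice points is Σ gcd(|Δx|,|Δy|) = gcd(5,17) + gcd(0,21) + gcd(10,9) + gcd(4,11) + gcd(1,2) = 1+21+1+1+1 = 25.
Pick's theorem gives I = A − B/2 + 1 = 96.5 − 25/2 + 1 = 85.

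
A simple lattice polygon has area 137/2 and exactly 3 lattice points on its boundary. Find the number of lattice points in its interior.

68

Pick's theorem A = I + B/2 − 1 rearranges to I = A − B/2 + 1 = 137/2 − 3/2 + 1 = 68.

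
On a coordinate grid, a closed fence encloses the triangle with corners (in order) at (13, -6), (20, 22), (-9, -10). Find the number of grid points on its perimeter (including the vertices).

10

The number of boundary lattice points is Σ gcd(|Δx|,|Δy|) = gcd(7,28) + gcd(29,32) + gcd(22,4) = 7+1+2 = 10.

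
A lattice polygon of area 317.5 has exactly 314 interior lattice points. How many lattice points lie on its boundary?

Pick's theorem gives A = I + B/2 − 1, so B = 2(A − I + 1) = 2(317.5 − 314 + 1) = 9.

9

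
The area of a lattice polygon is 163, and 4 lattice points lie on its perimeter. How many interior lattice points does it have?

162

Pick's theorem A = I + B/2 − 1 rearranges to I = A − B/2 + 1 = 163 − 4/2 + 1 = 162.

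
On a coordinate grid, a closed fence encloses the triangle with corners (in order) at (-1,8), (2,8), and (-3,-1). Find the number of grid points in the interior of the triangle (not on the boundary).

Using the shoelace formula, 2A = |((-1)·8 − 2·8) + (2·(-1) − (-3)·8) + ((-3)·8 − (-1)·(-1))| = 27, so the area is 27/2.
The number of boundary lattice points is Σ gcd(|Δx|,|Δy|) = gcd(3,0) + gcd(5,9) + gcd(2,9) = 3+1+1 = 5.
Pick's theorem gives I = A − B/2 + 1 = 27/2 − 5/2 + 1 = 12.

12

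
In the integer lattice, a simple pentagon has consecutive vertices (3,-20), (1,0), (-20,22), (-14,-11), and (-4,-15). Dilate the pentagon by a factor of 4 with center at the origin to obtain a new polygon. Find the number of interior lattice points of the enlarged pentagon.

6871

By the shoelace formula, twice the signed area is |(3·0 − 1·(-20)) + (1·22 − (-20)·0) + ((-20)·(-11) − (-14)·22) + ((-14)·(-15) − (-4)·(-11)) + ((-4)·(-20) − 3·(-15))| = 861, so the area is 861/2.
The number of boundary lattice points is Σ gcd(|Δx|,|Δy|) = gcd(2,20) + gcd(21,22) + gcd(6,33) + gcd(10,4) + gcd(7,5) = 2+1+3+2+1 = 9.
Scaling by 4 multiplies the area by 4² = 16 (so the new area is 6888) and multiplies the boundary lattice-point count by 4, giving 36.
By Pick's theorem, the interior count of the dilated polygon is 6888 − 36/2 + 1 = 6871.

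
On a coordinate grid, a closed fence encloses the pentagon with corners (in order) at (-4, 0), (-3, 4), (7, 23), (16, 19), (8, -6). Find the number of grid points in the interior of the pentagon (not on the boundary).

306

Using the shoelace formula, 2A = |[(-4)·4 − (-3)·0] + [(-3)·23 − 7·4] + [7·19 − 16·23] + [16·(-6) − 8·19] + [8·0 − (-4)·(-6)]| = 620, so the area is 310.
Summing gcd(|Δx|,|Δy|) over the edges gives the boundary count: gcd(1,4) + gcd(10,19) + gcd(9,4) + gcd(8,25) + gcd(12,6) = 1+1+1+1+6 = 10.
By Pick's theorem A = I + B/2 − 1, so I = 310 − 10/2 + 1 = 306.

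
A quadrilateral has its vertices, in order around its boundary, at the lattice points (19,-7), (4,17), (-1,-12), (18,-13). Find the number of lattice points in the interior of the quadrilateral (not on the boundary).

333

By the shoelace formula, twice the signed area is |(19·17 − 4·(-7)) + (4·(-12) − (-1)·17) + ((-1)·(-13) − 18·(-12)) + (18·(-7) − 19·(-13))| = 670, so the area is 335.
The number of boundary lattice points is Σ gcd(|Δx|,|Δy|) = gcd(15,24) + gcd(5,29) + gcd(19,1) + gcd(1,6) = 3+1+1+1 = 6.
Pick's theorem gives I = A − B/2 + 1 = 335 − 6/2 + 1 = 333.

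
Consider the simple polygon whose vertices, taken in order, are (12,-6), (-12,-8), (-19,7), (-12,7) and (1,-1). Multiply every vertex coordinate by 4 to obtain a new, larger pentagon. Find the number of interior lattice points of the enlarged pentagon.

The shoelace formula gives twice the area as |(12·(-8) − (-12)·(-6)) + ((-12)·7 − (-19)·(-8)) + ((-19)·7 − (-12)·7) + ((-12)·(-1) − 1·7) + (1·(-6) − 12·(-1))| = 442, so the area is 221.
Along each edge there are gcd(|Δx|,|Δy|)+1 lattice points, so counting each shared vertex once the boundary has gcd(24,2) + gcd(7,15) + gcd(7,0) + gcd(13,8) + gcd(11,5) = 2+1+7+1+1 = 12.
Scaling by 4 multiplies the area by 4² = 16 (so the new area is 3536) and multiplies the boundary lattice-point count by 4, giving 48.
By Pick's theorem, the interior count of the dilated polygon is 3536 − 48/2 + 1 = 3513.

3513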